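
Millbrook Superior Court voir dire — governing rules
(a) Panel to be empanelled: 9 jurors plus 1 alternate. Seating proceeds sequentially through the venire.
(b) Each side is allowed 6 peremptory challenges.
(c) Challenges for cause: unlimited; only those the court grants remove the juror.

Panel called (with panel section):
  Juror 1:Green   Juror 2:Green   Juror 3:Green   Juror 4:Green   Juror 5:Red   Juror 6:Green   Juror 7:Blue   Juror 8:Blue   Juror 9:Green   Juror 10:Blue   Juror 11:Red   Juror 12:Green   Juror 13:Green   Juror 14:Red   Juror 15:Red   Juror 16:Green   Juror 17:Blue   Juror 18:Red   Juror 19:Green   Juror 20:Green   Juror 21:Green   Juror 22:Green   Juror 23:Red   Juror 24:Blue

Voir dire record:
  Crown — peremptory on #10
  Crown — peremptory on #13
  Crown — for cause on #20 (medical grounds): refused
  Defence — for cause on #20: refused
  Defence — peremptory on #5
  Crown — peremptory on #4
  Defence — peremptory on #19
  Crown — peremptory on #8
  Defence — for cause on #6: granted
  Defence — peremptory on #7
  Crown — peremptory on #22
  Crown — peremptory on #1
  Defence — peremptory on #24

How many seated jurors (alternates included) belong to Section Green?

Removed: #1, #4, #5, #6, #7, #8, #10, #13, #19, #22, #24.
Seated (10 incl. alternates): #2, #3, #9, #11, #12, #14, #15, #16, #17, #18.
Of those, in Section Green: #2, #3, #9, #12, #16 → 5.

5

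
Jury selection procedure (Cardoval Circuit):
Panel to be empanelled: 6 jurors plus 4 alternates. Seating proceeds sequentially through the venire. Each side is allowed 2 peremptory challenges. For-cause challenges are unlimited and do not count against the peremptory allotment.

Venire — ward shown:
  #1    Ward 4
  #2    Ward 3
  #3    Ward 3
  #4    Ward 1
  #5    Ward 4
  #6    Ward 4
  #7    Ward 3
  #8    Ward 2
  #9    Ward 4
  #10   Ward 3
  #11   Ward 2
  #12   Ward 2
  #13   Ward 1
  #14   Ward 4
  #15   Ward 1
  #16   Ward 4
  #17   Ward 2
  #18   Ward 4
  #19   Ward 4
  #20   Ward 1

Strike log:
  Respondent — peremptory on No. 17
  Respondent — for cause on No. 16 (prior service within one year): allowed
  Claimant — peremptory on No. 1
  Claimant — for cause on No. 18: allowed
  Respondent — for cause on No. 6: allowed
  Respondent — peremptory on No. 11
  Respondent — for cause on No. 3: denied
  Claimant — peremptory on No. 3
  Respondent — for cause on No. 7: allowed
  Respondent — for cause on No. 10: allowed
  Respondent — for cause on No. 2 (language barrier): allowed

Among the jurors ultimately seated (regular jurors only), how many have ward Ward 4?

Removed: #1, #2, #3, #6, #7, #10, #11, #16, #17, #18.
Seated jurors 1–6: #4, #5, #8, #9, #12, #13 (alternates #14, #15, #19, #20 not counted).
Of those, in Ward 4: #5, #9 → 2.

2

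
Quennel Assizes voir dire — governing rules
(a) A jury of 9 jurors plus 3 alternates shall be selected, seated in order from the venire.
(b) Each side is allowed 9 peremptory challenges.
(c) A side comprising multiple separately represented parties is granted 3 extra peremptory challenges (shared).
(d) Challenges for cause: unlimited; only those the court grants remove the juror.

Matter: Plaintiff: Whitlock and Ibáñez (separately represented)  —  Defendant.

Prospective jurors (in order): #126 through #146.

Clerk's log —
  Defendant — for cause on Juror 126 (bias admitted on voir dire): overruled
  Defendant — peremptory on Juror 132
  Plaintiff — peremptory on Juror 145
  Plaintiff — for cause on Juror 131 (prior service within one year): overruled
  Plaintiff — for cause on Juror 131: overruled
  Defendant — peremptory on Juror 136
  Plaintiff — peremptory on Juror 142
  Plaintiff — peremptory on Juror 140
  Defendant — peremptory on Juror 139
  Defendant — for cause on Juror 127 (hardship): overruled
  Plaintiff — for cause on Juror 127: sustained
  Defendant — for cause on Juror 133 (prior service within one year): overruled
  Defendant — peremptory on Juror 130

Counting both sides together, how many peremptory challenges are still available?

14

Plaintiff allotment: 9 base + 3 multi-party = 12. Defendant allotment: 9.
Plaintiff peremptories used: #145, #142, #140 — 3 (for-cause on #131, #131, #127 don't count).
Defendant peremptories used: #132, #136, #139, #130 — 4 (for-cause on #126, #127, #133 don't count).
Remaining: (12 − 3) + (9 − 4) = 14.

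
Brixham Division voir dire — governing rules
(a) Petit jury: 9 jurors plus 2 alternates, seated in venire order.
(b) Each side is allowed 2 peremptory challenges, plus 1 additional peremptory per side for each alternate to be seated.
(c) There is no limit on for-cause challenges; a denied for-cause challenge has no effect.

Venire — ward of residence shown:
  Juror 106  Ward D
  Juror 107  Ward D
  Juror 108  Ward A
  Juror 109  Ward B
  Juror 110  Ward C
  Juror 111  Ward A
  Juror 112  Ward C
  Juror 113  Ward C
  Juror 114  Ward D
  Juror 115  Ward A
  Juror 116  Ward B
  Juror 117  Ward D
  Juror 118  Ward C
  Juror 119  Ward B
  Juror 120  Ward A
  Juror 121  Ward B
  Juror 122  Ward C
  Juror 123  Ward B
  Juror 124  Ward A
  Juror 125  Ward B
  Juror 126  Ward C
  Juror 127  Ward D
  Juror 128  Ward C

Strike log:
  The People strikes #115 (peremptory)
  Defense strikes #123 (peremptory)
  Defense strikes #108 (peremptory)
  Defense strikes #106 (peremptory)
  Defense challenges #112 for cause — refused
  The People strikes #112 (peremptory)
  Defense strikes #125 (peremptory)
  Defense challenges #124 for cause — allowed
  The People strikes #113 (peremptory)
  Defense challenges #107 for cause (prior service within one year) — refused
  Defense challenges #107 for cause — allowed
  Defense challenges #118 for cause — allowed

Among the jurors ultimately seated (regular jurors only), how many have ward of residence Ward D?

2

Removed: #106, #107, #108, #112, #113, #115, #118, #123, #124, #125.
Seated jurors 1–9: #109, #110, #111, #114, #116, #117, #119, #120, #121 (alternates #122, #126 not counted).
Of those, in Ward D: #114, #117 → 2.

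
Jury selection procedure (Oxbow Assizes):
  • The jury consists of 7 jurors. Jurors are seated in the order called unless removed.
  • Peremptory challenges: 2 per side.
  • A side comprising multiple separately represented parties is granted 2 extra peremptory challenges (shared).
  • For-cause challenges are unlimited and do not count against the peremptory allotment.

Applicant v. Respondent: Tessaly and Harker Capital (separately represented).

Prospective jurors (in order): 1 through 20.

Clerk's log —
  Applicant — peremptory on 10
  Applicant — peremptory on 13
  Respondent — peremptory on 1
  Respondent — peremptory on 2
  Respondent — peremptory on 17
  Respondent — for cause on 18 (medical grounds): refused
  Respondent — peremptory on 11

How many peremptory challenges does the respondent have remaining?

0

Respondent allotment: 2 base + 2 multi-party = 4.
Respondent peremptories used: #1, #2, #17, #11 — 4 (the for-cause on #18 doesn't count).
Remaining: 4 − 4 = 0.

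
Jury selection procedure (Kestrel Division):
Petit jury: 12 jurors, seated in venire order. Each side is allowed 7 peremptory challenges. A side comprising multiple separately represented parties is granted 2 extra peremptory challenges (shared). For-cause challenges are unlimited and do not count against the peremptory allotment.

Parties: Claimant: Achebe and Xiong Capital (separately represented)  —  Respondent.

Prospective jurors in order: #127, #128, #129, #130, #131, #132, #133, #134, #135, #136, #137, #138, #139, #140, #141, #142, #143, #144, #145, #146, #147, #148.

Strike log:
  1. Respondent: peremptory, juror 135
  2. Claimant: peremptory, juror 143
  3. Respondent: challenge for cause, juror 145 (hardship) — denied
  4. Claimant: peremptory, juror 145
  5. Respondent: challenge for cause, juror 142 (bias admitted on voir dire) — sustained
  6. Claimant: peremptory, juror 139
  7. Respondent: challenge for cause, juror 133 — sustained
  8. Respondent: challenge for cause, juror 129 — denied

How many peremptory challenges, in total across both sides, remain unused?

12

Claimant allotment: 7 base + 2 multi-party = 9. Respondent allotment: 7.
Claimant peremptories used: #143, #145, #139 — 3.
Respondent peremptories used: #135 — 1 (for-cause on #145, #142, #133, #129 don't count).
Remaining: (9 − 3) + (7 − 1) = 12.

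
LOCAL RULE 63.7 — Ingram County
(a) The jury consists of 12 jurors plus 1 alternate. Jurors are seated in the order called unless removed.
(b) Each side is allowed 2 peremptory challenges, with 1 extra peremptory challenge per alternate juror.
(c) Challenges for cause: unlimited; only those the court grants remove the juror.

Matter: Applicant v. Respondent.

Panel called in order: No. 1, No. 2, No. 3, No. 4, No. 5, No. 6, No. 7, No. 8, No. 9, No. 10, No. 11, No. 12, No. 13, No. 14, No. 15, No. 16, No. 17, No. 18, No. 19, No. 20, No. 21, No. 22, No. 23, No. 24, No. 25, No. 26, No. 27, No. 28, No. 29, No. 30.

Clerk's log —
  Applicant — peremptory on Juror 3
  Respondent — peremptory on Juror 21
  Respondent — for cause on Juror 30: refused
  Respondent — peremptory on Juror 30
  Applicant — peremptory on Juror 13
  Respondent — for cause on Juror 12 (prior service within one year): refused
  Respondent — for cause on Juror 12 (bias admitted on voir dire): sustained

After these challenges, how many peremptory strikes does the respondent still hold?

1

Respondent allotment: 2 base + 1 × 1 alternate = 3.
Respondent peremptories used: #21, #30 — 2 (for-cause on #30, #12, #12 don't count).
Remaining: 3 − 2 = 1.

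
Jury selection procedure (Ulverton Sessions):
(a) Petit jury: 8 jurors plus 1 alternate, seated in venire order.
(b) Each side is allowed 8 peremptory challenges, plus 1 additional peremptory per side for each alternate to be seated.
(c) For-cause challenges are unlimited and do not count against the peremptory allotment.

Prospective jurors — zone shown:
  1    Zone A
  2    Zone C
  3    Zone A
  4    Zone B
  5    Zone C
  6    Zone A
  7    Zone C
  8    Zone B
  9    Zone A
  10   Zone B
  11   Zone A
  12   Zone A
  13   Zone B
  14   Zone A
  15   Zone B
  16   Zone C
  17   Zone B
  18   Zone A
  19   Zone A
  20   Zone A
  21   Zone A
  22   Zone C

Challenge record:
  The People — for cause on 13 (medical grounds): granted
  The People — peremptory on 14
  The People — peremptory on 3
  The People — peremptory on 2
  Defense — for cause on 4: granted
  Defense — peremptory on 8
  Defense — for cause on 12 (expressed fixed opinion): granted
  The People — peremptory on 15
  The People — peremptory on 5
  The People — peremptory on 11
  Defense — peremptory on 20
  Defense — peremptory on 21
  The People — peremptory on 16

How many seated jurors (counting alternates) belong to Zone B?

Removed: #2, #3, #4, #5, #8, #11, #12, #13, #14, #15, #16, #20, #21.
Seated (9 incl. alternates): #1, #6, #7, #9, #10, #17, #18, #19, #22.
Of those, in Zone B: #10, #17 → 2.

2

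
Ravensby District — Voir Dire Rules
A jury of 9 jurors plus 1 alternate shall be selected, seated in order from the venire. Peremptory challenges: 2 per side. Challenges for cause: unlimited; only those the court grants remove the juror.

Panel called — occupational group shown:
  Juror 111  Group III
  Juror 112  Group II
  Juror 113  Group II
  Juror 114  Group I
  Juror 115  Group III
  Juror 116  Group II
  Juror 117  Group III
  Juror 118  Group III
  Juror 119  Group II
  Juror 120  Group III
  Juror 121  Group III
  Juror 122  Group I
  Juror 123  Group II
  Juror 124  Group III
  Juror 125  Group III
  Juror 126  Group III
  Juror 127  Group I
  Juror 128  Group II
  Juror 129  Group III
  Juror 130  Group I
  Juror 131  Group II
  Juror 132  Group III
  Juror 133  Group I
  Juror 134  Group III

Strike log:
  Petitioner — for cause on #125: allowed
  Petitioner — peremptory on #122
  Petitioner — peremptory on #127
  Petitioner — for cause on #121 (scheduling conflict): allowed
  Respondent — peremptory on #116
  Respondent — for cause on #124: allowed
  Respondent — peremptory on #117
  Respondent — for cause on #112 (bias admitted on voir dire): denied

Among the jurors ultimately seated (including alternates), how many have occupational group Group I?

Removed: #116, #117, #121, #122, #124, #125, #127.
Seated (10 incl. alternates): #111, #112, #113, #114, #115, #118, #119, #120, #123, #126.
Of those, in Group I: #114 → 1.

1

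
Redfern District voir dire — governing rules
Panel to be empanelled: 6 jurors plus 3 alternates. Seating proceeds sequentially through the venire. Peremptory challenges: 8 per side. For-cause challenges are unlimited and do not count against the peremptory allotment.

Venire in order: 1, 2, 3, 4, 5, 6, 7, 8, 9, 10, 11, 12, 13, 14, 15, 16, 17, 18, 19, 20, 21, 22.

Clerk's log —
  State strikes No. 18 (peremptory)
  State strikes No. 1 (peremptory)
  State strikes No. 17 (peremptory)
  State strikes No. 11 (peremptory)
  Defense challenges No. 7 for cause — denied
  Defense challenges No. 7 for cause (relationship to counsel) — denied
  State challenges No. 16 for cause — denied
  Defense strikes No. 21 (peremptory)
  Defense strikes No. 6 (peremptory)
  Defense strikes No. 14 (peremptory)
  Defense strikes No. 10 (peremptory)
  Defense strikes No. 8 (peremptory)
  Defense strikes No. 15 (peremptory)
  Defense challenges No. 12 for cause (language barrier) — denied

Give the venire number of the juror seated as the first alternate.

12

Removed: #1, #6, #8, #10, #11, #14, #15, #17, #18, #21. (#7, #12, #16 stay — for-cause denied.)
Seating in order: seats 1–6 → #2, #3, #4, #5, #7, #9; alternates → #12, #13, #16.
So alternate 1 is #12.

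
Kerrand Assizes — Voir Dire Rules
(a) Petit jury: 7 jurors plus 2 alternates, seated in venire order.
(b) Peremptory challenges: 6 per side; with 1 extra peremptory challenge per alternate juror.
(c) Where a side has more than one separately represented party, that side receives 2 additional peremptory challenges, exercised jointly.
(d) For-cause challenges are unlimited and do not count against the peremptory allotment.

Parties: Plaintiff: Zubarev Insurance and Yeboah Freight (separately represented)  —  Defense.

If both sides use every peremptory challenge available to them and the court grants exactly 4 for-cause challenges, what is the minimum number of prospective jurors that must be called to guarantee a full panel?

31

Seats to fill: 7 + 2 alternates = 9.
Peremptories — Plaintiff: 6 + 1×2 + 2 = 10; Defense: 6 + 1×2 = 8; total 18.
For-cause removals: 4.
Minimum venire: 9 + 18 + 4 = 31.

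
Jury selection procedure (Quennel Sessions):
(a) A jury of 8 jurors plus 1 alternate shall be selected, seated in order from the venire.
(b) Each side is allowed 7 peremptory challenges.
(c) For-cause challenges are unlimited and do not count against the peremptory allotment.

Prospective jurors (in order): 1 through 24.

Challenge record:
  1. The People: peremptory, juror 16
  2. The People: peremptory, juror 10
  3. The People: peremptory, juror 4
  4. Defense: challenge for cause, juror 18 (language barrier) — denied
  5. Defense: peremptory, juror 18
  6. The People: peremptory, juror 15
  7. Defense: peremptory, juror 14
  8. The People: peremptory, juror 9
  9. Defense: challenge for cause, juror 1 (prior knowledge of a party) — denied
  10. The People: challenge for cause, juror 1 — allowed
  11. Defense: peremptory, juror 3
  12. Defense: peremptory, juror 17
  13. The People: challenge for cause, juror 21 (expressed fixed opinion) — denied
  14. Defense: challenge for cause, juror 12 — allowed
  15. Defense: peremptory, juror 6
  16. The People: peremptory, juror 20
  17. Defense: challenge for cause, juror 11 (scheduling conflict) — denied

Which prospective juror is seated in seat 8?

21

Removed: #1, #3, #4, #6, #9, #10, #12, #14, #15, #16, #17, #18, #20. (#11, #21 stay — for-cause denied.)
Seating in order: seats 1–8 → #2, #5, #7, #8, #11, #13, #19, #21; alternates → #22.
So seat 8 is #21.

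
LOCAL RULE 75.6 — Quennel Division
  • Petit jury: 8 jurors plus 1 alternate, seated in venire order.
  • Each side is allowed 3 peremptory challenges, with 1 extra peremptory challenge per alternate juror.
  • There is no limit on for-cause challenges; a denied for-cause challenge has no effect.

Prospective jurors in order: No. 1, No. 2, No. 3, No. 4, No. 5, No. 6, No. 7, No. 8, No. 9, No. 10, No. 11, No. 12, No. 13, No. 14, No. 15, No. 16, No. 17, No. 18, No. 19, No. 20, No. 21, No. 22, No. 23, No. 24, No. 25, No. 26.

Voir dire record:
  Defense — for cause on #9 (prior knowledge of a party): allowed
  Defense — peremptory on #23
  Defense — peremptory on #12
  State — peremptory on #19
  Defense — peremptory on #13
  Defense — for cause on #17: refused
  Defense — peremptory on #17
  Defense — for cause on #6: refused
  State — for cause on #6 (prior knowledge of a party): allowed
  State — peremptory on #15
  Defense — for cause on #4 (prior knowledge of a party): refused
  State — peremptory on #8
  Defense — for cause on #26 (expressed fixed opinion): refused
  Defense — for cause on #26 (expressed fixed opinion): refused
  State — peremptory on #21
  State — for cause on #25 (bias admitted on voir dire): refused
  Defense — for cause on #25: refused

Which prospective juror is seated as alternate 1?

Removed: #6, #8, #9, #12, #13, #15, #17, #19, #21, #23. (#4, #25, #26 stay — for-cause denied.)
Seating in order: seats 1–8 → #1, #2, #3, #4, #5, #7, #10, #11; alternates → #14.
So alternate 1 is #14.

14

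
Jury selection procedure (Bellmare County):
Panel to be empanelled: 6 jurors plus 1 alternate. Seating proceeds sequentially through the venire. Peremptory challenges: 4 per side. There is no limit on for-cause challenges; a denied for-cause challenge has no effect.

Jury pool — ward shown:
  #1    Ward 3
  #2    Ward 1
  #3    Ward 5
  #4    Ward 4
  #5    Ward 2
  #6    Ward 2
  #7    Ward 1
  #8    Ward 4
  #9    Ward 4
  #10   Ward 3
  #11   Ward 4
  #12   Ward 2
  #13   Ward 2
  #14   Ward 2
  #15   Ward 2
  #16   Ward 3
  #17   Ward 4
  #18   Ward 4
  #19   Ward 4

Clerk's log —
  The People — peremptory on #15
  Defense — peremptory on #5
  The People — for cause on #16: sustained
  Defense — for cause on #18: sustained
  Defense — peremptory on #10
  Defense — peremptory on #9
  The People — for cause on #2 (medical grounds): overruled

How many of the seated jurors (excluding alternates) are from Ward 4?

1

Removed: #5, #9, #10, #15, #16, #18.
Seated jurors 1–6: #1, #2, #3, #4, #6, #7 (alternates #8 not counted).
Of those, in Ward 4: #4 → 1.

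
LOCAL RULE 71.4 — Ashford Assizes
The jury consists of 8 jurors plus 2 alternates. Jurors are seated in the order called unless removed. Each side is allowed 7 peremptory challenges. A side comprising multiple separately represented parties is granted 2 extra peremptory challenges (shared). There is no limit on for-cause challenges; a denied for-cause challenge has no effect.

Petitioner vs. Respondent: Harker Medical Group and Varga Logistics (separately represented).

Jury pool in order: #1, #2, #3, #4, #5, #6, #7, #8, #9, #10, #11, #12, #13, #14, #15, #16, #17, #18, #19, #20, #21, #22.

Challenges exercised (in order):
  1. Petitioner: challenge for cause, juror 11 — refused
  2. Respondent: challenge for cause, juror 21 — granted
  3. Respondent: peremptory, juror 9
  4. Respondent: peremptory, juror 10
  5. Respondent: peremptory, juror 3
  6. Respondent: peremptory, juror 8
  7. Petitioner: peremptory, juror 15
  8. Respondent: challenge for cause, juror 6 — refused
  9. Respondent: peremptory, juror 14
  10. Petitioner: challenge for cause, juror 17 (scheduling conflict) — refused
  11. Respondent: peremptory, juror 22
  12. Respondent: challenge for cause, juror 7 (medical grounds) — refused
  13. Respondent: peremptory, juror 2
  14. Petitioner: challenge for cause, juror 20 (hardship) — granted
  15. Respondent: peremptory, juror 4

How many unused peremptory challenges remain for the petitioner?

6

Petitioner allotment: 7.
Petitioner peremptories used: #15 — 1 (for-cause on #11, #17, #20 don't count).
Remaining: 7 − 1 = 6.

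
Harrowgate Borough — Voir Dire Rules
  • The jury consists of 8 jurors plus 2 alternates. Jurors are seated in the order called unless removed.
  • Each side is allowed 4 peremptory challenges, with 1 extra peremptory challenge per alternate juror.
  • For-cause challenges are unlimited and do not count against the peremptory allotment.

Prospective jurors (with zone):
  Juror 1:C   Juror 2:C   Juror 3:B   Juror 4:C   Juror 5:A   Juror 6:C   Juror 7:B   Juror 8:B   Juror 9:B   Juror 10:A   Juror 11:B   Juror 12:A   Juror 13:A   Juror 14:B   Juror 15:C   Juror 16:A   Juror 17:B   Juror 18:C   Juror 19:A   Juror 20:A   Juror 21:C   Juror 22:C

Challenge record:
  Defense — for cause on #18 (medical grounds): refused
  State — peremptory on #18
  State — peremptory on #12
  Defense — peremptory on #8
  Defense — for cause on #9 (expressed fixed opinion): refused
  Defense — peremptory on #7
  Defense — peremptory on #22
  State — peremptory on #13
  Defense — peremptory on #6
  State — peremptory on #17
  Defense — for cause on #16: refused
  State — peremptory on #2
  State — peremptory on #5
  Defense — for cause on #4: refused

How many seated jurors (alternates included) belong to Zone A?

Removed: #2, #5, #6, #7, #8, #12, #13, #17, #18, #22.
Seated (10 incl. alternates): #1, #3, #4, #9, #10, #11, #14, #15, #16, #19.
Of those, in Zone A: #10, #16, #19 → 3.

3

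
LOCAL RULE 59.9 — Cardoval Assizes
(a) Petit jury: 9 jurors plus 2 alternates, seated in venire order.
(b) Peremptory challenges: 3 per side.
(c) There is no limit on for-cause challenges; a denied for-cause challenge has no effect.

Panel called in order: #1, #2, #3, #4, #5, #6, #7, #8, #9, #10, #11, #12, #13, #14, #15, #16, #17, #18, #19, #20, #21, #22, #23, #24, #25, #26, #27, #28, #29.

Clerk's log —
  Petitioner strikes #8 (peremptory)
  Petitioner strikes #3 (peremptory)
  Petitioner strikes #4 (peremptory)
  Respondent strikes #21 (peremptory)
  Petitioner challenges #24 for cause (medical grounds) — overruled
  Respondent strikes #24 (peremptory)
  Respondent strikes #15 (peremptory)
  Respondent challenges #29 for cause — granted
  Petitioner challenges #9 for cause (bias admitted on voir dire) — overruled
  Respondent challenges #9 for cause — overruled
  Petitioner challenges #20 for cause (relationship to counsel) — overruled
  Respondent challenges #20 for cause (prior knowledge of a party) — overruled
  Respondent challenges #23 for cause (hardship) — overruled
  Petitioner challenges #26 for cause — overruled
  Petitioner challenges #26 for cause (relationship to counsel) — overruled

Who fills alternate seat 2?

Removed: #3, #4, #8, #15, #21, #24, #29. (#9, #20, #23, #26 stay — for-cause denied.)
Seating in order: seats 1–9 → #1, #2, #5, #6, #7, #9, #10, #11, #12; alternates → #13, #14.
So alternate 2 is #14.

14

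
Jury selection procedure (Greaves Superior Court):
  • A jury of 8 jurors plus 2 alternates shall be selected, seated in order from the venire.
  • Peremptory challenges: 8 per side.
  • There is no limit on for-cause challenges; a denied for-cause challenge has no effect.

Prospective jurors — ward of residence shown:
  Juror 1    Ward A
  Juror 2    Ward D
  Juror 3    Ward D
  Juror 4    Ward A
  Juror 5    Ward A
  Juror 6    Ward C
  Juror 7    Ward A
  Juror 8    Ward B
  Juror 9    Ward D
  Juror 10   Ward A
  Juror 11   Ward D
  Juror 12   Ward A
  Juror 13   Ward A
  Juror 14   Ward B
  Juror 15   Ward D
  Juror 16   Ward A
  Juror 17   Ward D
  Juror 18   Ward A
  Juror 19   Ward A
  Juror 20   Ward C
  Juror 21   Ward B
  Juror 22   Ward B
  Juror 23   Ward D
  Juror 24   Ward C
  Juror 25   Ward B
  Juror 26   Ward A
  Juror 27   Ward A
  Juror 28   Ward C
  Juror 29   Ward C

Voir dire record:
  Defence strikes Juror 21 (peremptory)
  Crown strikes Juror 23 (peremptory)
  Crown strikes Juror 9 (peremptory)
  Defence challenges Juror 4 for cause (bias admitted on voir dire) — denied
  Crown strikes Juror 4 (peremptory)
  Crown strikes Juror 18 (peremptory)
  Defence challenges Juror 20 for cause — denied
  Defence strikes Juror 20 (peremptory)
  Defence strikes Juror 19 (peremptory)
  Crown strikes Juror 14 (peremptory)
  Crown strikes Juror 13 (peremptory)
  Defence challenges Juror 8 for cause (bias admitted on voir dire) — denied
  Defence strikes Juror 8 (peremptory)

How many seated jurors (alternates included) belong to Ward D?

Removed: #4, #8, #9, #13, #14, #18, #19, #20, #21, #23.
Seated (10 incl. alternates): #1, #2, #3, #5, #6, #7, #10, #11, #12, #15.
Of those, in Ward D: #2, #3, #11, #15 → 4.

4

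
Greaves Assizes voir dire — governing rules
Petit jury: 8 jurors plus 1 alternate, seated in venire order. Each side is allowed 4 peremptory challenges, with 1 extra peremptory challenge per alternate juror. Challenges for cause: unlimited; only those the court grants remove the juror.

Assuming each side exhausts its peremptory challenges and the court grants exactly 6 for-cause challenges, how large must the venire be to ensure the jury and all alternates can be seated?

25

Seats to fill: 8 + 1 alternates = 9.
Peremptories: 4 + 1×1 = 5 per side × 2 sides = 10.
For-cause removals: 6.
Minimum venire: 9 + 10 + 6 = 25.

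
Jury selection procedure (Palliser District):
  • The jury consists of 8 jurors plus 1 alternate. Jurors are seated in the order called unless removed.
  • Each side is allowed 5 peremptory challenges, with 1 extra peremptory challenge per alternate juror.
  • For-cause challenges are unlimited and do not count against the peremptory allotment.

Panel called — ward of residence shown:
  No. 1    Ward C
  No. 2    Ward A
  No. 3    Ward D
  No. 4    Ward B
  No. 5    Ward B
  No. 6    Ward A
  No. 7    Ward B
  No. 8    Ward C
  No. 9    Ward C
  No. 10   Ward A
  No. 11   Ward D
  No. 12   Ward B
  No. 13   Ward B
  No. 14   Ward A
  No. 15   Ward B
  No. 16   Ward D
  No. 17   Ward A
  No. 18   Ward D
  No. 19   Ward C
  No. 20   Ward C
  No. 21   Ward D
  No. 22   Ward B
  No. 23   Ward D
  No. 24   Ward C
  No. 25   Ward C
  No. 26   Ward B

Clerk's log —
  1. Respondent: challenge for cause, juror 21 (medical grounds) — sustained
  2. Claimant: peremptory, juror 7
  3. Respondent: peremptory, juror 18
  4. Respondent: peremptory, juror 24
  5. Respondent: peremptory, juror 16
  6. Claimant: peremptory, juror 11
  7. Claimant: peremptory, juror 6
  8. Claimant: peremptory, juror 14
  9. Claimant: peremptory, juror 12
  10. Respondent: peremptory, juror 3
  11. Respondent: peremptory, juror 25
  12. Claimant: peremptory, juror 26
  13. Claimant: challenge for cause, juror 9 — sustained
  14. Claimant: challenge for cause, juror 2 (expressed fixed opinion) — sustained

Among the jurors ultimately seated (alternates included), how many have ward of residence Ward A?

2

Removed: #2, #3, #6, #7, #9, #11, #12, #14, #16, #18, #21, #24, #25, #26.
Seated (9 incl. alternates): #1, #4, #5, #8, #10, #13, #15, #17, #19.
Of those, in Ward A: #10, #17 → 2.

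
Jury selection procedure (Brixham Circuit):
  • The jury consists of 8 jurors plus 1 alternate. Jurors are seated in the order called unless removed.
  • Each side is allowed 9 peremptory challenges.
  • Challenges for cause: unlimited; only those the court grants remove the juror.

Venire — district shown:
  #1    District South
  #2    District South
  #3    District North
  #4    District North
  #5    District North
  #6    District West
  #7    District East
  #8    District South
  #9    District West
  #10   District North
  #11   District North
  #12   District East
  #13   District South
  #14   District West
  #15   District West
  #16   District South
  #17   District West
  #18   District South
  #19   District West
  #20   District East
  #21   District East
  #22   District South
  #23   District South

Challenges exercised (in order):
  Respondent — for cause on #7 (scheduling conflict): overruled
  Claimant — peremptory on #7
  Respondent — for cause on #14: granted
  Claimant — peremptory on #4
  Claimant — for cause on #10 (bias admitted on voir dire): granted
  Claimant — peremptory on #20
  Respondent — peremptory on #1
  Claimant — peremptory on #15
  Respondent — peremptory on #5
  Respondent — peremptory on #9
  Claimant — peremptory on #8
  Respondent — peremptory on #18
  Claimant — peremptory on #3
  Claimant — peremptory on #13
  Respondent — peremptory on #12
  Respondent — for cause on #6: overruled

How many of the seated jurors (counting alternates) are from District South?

Removed: #1, #3, #4, #5, #7, #8, #9, #10, #12, #13, #14, #15, #18, #20.
Seated (9 incl. alternates): #2, #6, #11, #16, #17, #19, #21, #22, #23.
Of those, in District South: #2, #16, #22, #23 → 4.

4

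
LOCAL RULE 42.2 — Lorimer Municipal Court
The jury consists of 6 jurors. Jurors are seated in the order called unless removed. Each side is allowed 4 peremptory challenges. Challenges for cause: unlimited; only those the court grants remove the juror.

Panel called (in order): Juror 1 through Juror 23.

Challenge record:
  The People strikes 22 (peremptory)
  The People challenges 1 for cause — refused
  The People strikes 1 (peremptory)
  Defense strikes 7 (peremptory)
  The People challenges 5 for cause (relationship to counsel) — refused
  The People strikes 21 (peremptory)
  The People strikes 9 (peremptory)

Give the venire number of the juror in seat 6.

Removed: #1, #7, #9, #21, #22. (#5 stays — for-cause denied.)
Seating in order: seats 1–6 → #2, #3, #4, #5, #6, #8.
So seat 6 is #8.

8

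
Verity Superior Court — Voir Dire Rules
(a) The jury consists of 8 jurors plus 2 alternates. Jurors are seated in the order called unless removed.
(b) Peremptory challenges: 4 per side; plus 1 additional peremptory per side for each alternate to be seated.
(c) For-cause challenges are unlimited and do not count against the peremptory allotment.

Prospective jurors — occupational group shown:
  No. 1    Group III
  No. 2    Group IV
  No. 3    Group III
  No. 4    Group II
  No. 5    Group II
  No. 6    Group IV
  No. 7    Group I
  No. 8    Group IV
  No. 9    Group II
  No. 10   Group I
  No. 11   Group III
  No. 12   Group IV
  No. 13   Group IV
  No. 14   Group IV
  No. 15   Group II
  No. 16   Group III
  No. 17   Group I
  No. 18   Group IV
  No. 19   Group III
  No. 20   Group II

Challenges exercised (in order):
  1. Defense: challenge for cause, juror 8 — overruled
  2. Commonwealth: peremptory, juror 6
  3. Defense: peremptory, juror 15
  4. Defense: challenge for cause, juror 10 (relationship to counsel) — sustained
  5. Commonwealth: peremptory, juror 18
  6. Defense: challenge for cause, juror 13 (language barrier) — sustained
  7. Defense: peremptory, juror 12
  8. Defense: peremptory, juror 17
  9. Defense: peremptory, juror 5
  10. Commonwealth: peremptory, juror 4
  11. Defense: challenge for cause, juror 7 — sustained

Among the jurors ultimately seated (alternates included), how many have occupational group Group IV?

Removed: #4, #5, #6, #7, #10, #12, #13, #15, #17, #18.
Seated (10 incl. alternates): #1, #2, #3, #8, #9, #11, #14, #16, #19, #20.
Of those, in Group IV: #2, #8, #14 → 3.

3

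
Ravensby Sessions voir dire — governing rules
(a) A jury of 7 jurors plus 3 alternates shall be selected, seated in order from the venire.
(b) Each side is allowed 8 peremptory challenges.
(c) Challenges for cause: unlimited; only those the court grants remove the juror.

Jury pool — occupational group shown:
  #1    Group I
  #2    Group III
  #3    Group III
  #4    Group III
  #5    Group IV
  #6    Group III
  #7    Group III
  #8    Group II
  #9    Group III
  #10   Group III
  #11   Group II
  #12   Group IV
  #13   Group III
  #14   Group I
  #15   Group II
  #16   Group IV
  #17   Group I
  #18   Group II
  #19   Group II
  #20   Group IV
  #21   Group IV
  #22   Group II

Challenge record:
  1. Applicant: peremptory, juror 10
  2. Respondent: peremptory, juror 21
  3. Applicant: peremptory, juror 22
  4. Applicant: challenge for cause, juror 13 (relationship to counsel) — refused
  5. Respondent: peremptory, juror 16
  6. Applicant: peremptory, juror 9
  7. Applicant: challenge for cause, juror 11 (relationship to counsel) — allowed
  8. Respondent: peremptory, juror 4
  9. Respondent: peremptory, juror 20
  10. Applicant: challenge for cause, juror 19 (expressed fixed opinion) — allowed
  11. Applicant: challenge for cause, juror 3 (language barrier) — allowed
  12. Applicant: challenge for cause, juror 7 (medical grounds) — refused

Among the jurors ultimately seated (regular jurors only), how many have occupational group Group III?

Removed: #3, #4, #9, #10, #11, #16, #19, #20, #21, #22.
Seated jurors 1–7: #1, #2, #5, #6, #7, #8, #12 (alternates #13, #14, #15 not counted).
Of those, in Group III: #2, #6, #7 → 3.

3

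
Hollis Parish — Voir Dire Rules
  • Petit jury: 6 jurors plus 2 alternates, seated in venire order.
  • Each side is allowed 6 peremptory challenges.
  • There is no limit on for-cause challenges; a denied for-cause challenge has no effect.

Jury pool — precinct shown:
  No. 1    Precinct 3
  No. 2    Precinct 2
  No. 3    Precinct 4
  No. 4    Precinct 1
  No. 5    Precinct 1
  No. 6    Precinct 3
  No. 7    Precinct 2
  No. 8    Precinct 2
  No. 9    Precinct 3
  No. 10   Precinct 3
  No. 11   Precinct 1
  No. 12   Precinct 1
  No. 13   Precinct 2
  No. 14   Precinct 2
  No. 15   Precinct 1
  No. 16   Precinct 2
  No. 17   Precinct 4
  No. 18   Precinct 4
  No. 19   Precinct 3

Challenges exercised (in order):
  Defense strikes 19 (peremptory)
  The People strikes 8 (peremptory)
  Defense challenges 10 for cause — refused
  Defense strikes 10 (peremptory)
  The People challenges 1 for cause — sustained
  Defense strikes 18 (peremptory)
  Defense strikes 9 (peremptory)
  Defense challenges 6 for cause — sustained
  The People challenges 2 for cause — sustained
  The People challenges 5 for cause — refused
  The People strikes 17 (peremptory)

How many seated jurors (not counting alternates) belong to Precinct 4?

Removed: #1, #2, #6, #8, #9, #10, #17, #18, #19.
Seated jurors 1–6: #3, #4, #5, #7, #11, #12 (alternates #13, #14 not counted).
Of those, in Precinct 4: #3 → 1.

1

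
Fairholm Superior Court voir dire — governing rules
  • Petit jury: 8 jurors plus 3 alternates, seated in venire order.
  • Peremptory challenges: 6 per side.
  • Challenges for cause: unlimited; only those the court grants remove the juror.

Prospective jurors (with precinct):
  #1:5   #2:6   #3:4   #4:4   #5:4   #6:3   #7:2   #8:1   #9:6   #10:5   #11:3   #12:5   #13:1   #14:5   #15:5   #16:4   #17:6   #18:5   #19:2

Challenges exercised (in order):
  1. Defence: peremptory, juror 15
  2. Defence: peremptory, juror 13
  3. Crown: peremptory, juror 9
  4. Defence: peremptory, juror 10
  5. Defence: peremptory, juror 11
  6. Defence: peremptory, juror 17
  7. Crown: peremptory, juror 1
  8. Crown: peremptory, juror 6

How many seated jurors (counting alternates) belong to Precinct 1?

1

Removed: #1, #6, #9, #10, #11, #13, #15, #17.
Seated (11 incl. alternates): #2, #3, #4, #5, #7, #8, #12, #14, #16, #18, #19.
Of those, in Precinct 1: #8 → 1.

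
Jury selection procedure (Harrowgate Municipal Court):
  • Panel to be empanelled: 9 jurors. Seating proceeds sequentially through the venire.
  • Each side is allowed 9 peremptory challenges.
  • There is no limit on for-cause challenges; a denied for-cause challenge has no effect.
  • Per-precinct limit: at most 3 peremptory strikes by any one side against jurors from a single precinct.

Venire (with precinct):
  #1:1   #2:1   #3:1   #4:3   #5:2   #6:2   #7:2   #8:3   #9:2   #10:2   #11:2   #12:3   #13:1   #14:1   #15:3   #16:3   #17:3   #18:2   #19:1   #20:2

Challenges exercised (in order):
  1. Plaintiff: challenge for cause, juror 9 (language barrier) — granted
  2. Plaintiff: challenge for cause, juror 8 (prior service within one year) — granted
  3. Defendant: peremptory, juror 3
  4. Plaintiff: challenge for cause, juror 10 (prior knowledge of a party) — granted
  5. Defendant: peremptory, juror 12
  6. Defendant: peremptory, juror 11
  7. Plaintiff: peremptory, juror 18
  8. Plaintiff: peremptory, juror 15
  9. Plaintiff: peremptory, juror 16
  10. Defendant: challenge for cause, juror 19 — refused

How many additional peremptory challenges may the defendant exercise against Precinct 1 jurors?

Defendant peremptories so far: #3, #12, #11 — 3 of 9 used, 6 left overall.
Against Precinct 1: #3 — 1 used; per-precinct cap 3 leaves 2.
Binding limit: min(6, 2) = 2.

2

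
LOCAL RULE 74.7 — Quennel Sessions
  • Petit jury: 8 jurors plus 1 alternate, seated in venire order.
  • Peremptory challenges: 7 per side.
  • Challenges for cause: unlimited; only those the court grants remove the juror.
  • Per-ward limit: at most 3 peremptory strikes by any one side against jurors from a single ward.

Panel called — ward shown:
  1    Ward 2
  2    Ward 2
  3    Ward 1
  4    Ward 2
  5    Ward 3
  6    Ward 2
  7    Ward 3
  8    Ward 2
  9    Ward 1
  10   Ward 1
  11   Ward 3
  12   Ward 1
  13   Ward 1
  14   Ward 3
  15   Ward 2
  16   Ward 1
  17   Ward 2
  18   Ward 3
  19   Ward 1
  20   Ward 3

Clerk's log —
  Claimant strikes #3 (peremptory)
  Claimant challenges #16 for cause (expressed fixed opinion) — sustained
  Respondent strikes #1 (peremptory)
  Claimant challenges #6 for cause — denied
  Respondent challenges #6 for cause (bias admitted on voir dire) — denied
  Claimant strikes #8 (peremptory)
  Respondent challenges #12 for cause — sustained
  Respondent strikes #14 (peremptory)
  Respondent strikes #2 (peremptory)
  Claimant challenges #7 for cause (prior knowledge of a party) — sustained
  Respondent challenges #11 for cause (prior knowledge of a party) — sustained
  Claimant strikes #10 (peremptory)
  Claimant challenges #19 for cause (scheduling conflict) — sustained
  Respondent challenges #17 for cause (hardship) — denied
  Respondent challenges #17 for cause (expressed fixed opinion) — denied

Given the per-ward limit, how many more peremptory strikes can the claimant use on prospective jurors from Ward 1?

1

Claimant peremptories so far: #3, #8, #10 — 3 of 7 used, 4 left overall.
Against Ward 1: #3, #10 — 2 used; per-ward cap 3 leaves 1.
Binding limit: min(4, 1) = 1.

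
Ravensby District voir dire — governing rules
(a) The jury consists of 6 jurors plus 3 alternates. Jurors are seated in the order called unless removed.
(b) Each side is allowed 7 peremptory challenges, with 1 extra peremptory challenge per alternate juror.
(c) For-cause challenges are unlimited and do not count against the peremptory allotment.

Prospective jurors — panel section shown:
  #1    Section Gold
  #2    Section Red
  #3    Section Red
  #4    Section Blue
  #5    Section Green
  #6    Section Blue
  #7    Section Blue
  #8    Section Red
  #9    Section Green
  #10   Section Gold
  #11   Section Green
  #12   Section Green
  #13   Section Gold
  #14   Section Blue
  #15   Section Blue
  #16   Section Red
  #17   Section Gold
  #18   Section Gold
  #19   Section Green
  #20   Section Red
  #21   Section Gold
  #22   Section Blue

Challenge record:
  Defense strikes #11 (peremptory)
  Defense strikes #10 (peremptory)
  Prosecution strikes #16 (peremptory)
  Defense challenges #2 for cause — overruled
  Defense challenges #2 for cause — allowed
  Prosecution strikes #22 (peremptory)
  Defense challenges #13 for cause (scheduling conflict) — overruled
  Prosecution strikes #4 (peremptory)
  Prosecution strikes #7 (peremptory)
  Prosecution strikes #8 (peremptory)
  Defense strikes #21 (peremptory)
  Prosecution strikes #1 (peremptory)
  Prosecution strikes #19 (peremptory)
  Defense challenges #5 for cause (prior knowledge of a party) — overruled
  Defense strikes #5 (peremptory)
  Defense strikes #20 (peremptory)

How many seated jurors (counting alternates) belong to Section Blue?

3

Removed: #1, #2, #4, #5, #7, #8, #10, #11, #16, #19, #20, #21, #22.
Seated (9 incl. alternates): #3, #6, #9, #12, #13, #14, #15, #17, #18.
Of those, in Section Blue: #6, #14, #15 → 3.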